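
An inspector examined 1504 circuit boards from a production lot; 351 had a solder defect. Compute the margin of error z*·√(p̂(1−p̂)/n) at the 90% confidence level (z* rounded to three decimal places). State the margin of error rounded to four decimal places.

With x = 351 successes in n = 1504, p̂ = 0.23338.
SE(p̂) = √(0.23338·0.76662/1504) = 0.010907.
The 90% critical value is z* = 1.645.
ME = 1.645·0.010907 = 0.0179.

ME = 0.0179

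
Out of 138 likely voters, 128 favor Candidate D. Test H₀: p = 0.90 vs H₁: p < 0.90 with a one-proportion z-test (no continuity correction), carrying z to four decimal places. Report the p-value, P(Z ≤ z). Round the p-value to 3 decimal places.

p-value = 0.860

The sample proportion is 128/138 = 0.92754.
Under H₀, SE = √(p₀(1−p₀)/n) = √(0.90·0.10/138) = √0.000652174 = 0.025538.
z = (p̂ − p₀)/SE = (128/138 − 0.90)/0.025538 ≈ 1.0783.
p-value = P(Z ≤ z) with z = 1.0783 → 0.860.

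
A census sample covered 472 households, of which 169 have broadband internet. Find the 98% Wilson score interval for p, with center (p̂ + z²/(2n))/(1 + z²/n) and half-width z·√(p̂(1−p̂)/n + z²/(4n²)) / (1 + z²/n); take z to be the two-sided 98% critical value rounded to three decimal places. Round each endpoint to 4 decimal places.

(0.3086, 0.4107)

p̂ = 169/472 = 0.35805; z = 2.326, so z² = 5.410276.
Denominator 1 + z²/n = 1 + 5.410276/472 = 1.011462.
Adjusted center: (0.35805 + z²/(2n))/1.011462 = 0.35966.
Radicand: p̂(1−p̂)/n + z²/(4n²) = 0.000486971 + 0.000006071 = 0.000493042.
Half-width = z·√(radicand)/denom = 2.326·0.022205/1.011462 = 0.05106.
Interval: 0.35966 ± 0.05106 → (0.3086, 0.4107).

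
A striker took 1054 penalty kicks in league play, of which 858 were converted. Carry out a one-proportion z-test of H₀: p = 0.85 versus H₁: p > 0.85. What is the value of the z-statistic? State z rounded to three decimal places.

Sample proportion p̂ = 858/1054 = 0.81404.
Under H₀, SE = √(p₀(1−p₀)/n) = √(0.85·0.15/1054) = √0.000120968 = 0.010999.
Test statistic: z = -0.03596/0.010999 = -3.269.

z = -3.269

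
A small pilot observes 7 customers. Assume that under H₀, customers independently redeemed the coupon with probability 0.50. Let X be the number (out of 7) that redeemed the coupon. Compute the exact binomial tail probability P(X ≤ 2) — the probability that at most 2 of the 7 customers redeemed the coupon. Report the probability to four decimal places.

P = 0.2266

X is binomial with n = 7 and p = 0.50.
P(X ≤ 2) = C(7,0)·0.50^0·0.50^7 + C(7,1)·0.50^1·0.50^6 + C(7,2)·0.50^2·0.50^5.
= 0.007812 + 0.054688 + 0.164062 = 0.2266.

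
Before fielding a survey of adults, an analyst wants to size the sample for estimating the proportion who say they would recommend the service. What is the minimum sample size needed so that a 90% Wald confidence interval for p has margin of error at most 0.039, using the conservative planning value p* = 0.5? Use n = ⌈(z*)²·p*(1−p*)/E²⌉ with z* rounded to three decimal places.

The 90% critical value is z* = 1.645.
p*(1−p*) = 0.50·0.50 = 0.2500.
Required n before rounding: 2.706025 × 0.2500 / 0.039² = 444.777.
Rounding up, n = 445.

n = 445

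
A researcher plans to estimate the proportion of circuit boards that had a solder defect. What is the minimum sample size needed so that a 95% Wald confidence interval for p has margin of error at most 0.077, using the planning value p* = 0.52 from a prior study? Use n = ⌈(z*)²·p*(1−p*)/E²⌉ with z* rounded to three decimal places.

n = 162

The 95% critical value is z* = 1.960.
p*(1−p*) = 0.52·0.48 = 0.2496.
Required n before rounding: 3.841600 × 0.2496 / 0.077² = 161.724.
Rounding up, n = 162.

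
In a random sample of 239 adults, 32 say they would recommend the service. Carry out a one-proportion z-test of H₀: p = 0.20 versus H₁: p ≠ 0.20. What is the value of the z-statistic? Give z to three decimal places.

The sample proportion is 32/239 = 0.13389.
SE₀ = √(0.20·0.80/239) = 0.025874.
z = (p̂ − p₀)/SE = (0.13389 − 0.20)/0.025874 = -2.555.

z = -2.555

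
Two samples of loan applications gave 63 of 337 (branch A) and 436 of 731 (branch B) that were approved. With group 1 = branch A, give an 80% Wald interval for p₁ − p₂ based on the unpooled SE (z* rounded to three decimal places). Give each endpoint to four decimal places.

(-0.4453, -0.3737)

p̂₁ = 0.18694, p̂₂ = 0.59644, so the observed difference is -0.40950.
SE = √(0.000451026 + 0.000329273) = √0.000780299 = 0.027934.
z* = 1.282 at the 80% level. Margin of error = 0.03581.
CI: -0.40950 ± 0.03581 = (-0.4453, -0.3737).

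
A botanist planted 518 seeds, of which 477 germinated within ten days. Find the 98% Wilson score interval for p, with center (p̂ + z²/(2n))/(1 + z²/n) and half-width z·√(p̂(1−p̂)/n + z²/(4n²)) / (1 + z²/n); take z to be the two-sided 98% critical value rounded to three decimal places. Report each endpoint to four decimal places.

(0.8887, 0.9443)

p̂ = 477/518 = 0.92085; z = 2.326, so z² = 5.410276.
Denominator 1 + z²/n = 1 + 5.410276/518 = 1.010445.
Adjusted center: (0.92085 + z²/(2n))/1.010445 = 0.91650.
Radicand: p̂(1−p̂)/n + z²/(4n²) = 0.000140706 + 0.000005041 = 0.000145747.
Half-width = z·√(radicand)/denom = 2.326·0.012073/1.010445 = 0.02779.
CI: 0.91650 ± 0.02779 = (0.8887, 0.9443).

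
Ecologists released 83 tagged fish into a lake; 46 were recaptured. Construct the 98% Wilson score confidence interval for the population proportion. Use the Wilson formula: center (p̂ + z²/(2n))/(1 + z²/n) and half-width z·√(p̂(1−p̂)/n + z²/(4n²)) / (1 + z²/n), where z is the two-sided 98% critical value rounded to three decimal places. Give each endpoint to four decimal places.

p̂ = 46/83 = 0.55422; z = 2.326, so z² = 5.410276.
Denominator 1 + z²/n = 1 + 5.410276/83 = 1.065184.
Center = (0.55422 + 0.032592)/1.065184 = 0.55090.
Radicand: p̂(1−p̂)/n + z²/(4n²) = 0.002976633 + 0.000196337 = 0.003172970.
Half-width = z·√(radicand)/denom = 2.326·0.056329/1.065184 = 0.12300.
So the interval runs from 0.4279 to 0.6739.

(0.4279, 0.6739)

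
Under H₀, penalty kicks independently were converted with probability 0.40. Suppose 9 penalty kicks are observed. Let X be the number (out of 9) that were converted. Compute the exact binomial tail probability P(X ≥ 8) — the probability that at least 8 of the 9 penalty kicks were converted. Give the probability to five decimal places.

P = 0.00380

X is binomial with n = 9 and p = 0.40.
P(X ≥ 8) = C(9,8)·0.40^8·0.60^1 + C(9,9)·0.40^9·0.60^0.
= 0.003539 + 0.000262 = 0.00380.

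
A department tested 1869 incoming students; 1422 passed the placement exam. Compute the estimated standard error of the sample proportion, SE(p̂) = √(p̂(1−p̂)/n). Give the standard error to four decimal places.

SE = 0.0099

Sample proportion p̂ = 1422/1869 = 0.76083.
p̂(1−p̂) = 0.76083·0.23917 = 0.181968.
SE = √(0.181968/1869) = √0.000097361 = 0.0099.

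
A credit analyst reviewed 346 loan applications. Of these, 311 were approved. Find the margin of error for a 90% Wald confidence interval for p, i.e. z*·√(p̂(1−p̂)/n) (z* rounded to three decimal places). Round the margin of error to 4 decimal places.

p̂ = 311/346 = 0.89884.
SE(p̂) = √(0.89884·0.10116/346) = 0.016211.
z* = 1.645 at the 90% level.
ME = 1.645·0.016211 = 0.0267.

ME = 0.0267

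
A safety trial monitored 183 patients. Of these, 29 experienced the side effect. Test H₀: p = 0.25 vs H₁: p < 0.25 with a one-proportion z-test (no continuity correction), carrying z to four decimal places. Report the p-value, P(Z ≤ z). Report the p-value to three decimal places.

p-value = 0.002

The sample proportion is 29/183 = 0.15847.
Under H₀, SE = √(p₀(1−p₀)/n) = √(0.25·0.75/183) = √0.001024590 = 0.032009.
Test statistic (full precision, shown to 4 dp): z = (29/183 − 0.25)/SE₀ ≈ -2.8595.
p-value = P(Z ≤ z) with z = -2.8595 → 0.002.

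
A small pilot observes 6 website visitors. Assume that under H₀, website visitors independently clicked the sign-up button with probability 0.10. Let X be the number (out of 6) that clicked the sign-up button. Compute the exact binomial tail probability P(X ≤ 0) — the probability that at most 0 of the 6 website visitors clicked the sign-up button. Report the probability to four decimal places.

X is binomial with n = 6 and p = 0.10.
P(X ≤ 0) = C(6,0)·0.10^0·0.90^6.
= 0.531441 = 0.5314.

P = 0.5314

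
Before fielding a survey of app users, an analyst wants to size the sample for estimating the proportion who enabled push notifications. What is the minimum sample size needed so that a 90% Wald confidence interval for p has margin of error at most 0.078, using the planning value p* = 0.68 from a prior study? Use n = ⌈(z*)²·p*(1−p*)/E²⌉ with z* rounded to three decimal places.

For 90% confidence, z* = 1.645.
p*(1−p*) = 0.2176.
(z*)²·p*(1−p*)/E² = 2.706025·0.2176/0.006084 = 96.784.
Rounding up, n = 97.

n = 97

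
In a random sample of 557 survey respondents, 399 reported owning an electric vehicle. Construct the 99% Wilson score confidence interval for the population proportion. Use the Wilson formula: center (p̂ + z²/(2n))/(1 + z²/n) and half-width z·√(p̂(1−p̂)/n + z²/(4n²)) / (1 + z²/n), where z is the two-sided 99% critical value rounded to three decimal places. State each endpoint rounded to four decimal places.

p̂ = 399/557 = 0.71634; z = 2.576, so z² = 6.635776.
Denominator 1 + z²/n = 1 + 6.635776/557 = 1.011913.
Adjusted center: (0.71634 + z²/(2n))/1.011913 = 0.71379.
Radicand: p̂(1−p̂)/n + z²/(4n²) = 0.000364808 + 0.000005347 = 0.000370155.
Half-width = 2.576·√0.000370155/1.011913 = 0.04898.
CI: 0.71379 ± 0.04898 = (0.6648, 0.7628).

(0.6648, 0.7628)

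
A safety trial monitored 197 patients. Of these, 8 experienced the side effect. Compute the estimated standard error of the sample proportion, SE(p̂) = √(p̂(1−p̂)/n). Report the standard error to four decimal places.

Sample proportion p̂ = 8/197 = 0.04061.
p̂(1−p̂) = 0.038961.
SE = √(0.038961/197) = 0.0141.

SE = 0.0141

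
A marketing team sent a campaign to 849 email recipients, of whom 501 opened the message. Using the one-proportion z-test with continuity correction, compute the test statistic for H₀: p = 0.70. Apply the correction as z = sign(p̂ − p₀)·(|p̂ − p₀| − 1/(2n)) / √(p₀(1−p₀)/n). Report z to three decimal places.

z = -6.950

p̂ = 501/849 = 0.59011. p̂ − p₀ = -0.109894.
Continuity correction 1/(2n) = 1/1698 = 0.000589.
Corrected numerator: |-0.109894| − 0.000589 = 0.109305.
Under H₀, SE = √(p₀(1−p₀)/n) = √(0.70·0.30/849) = √0.000247350 = 0.015727.
z = −0.109305/0.015727 = -6.950.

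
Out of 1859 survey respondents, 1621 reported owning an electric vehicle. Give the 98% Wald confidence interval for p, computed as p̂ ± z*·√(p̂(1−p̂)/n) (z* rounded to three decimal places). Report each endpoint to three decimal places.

The sample proportion is 1621/1859 = 0.87197.
Standard error of p̂: √(0.111635/1859) = √0.000060051 = 0.007749.
z* = 2.326 at the 98% level.
Margin = 2.326·0.007749 = 0.01802.
So the interval runs from 0.854 to 0.890.

(0.854, 0.890)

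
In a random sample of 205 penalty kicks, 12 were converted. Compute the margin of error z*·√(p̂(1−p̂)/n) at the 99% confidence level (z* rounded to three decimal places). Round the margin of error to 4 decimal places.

ME = 0.0422

p̂ = 12/205 = 0.05854.
SE = √(p̂(1−p̂)/n) = √(0.055110/205) = 0.016396.
z* = 2.576 at the 99% level.
So ME = 0.0422.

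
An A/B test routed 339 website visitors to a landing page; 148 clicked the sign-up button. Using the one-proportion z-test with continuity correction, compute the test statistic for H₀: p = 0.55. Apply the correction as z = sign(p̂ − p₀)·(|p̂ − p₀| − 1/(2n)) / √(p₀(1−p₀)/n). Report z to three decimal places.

z = -4.143

p̂ = 148/339 = 0.43658. p̂ − p₀ = -0.113422.
Continuity correction 1/(2n) = 1/678 = 0.001475.
Corrected numerator: |-0.113422| − 0.001475 = 0.111947.
Null standard error: √(0.55·0.45/339) = √0.000730088 = 0.027020.
z = (−)0.111947/0.027020 = -4.143.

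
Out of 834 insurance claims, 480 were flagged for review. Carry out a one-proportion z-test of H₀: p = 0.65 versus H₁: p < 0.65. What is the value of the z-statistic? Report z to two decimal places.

With x = 480 successes in n = 834, p̂ = 0.57554.
SE₀ = √(0.65·0.35/834) = 0.016516.
z = (p̂ − p₀)/SE = (0.57554 − 0.65)/0.016516 = -4.51.

z = -4.51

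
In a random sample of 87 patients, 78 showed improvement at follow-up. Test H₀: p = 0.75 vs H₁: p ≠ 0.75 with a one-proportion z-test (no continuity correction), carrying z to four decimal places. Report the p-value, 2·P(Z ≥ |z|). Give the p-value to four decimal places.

p̂ = 78/87 = 0.89655.
SE₀ = √(0.75·0.25/87) = 0.046424.
z = (p̂ − p₀)/SE = (78/87 − 0.75)/0.046424 ≈ 3.1568.
p-value = 2·P(Z ≥ |z|) with z = 3.1568 → 0.0016.

p-value = 0.0016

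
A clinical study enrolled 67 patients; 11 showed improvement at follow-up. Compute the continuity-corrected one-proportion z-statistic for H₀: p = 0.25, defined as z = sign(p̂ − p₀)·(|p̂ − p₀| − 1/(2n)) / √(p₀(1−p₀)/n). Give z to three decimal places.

z = -1.481

The sample proportion is 11/67 = 0.16418. p̂ − p₀ = -0.085821.
Continuity correction 1/(2n) = 1/134 = 0.007463.
Corrected numerator: |-0.085821| − 0.007463 = 0.078358.
SE₀ = √(0.25·0.75/67) = 0.052901.
z = (−)0.078358/0.052901 = -1.481.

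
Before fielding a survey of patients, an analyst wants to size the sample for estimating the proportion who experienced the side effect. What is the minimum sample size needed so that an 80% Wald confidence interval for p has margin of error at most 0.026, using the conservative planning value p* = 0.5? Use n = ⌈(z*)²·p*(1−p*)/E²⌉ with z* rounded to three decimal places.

The 80% critical value is z* = 1.282.
p*(1−p*) = 0.2500.
(z*)²·p*(1−p*)/E² = 1.643524·0.2500/0.000676 = 607.812.
Rounding up, n = 608.

n = 608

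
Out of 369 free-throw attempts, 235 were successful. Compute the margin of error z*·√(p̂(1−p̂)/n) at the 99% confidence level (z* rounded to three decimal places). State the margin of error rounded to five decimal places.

p̂ = 235/369 = 0.63686.
SE = √(p̂(1−p̂)/n) = √(0.231270/369) = 0.025035.
The 99% critical value is z* = 2.576.
So ME = 0.06449.

ME = 0.06449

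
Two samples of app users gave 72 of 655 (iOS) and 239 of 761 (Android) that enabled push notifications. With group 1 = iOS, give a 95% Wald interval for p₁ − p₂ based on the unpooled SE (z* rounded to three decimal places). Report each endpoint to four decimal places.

(-0.2449, -0.1634)

p̂₁ = 72/655 = 0.10992, p̂₂ = 239/761 = 0.31406; p̂₁ − p̂₂ = -0.20414.
SE = √(0.000149375 + 0.000283083) = √0.000432458 = 0.020796.
z* = 1.960 at the 95% level. Margin of error = 0.04076.
CI: -0.20414 ± 0.04076 = (-0.2449, -0.1634).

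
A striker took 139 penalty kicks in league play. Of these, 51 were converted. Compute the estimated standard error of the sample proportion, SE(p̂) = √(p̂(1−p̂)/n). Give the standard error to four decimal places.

SE = 0.0409

Sample proportion p̂ = 51/139 = 0.36691.
p̂(1−p̂) = 0.232287.
SE = √(0.232287/139) = √0.001671129 = 0.0409.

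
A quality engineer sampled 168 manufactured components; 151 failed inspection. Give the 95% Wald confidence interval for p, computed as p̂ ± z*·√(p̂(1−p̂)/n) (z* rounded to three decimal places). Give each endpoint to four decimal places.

Sample proportion p̂ = 151/168 = 0.89881.
SE(p̂) = √(0.89881·0.10119/168) = 0.023267.
The 95% critical value is z* = 1.960.
Margin of error: 1.960 × 0.023267 = 0.04560.
CI: 0.89881 ± 0.04560 = (0.8532, 0.9444).

(0.8532, 0.9444)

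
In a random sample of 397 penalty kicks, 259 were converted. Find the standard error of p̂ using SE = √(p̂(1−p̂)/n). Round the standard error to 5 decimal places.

SE = 0.02390

With x = 259 successes in n = 397, p̂ = 0.65239.
p̂(1−p̂) = 0.65239·0.34761 = 0.226777.
SE = √(0.226777/397) = √0.000571227 = 0.02390.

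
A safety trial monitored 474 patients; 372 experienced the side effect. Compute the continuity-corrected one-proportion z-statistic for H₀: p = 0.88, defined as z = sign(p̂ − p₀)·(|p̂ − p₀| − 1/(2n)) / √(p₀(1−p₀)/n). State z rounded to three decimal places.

z = -6.307

With x = 372 successes in n = 474, p̂ = 0.78481. p̂ − p₀ = -0.095190.
Continuity correction 1/(2n) = 1/948 = 0.001055.
Corrected numerator: |-0.095190| − 0.001055 = 0.094135.
Null standard error: √(0.88·0.12/474) = √0.000222785 = 0.014926.
z = −0.094135/0.014926 = -6.307.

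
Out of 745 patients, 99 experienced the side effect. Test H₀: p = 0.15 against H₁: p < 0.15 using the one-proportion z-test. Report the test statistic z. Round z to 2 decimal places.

z = -1.31

Sample proportion p̂ = 99/745 = 0.13289.
SE₀ = √(0.15·0.85/745) = 0.013082.
z = (0.13289 − 0.15)/0.013082 = -0.01711/0.013082 = -1.31.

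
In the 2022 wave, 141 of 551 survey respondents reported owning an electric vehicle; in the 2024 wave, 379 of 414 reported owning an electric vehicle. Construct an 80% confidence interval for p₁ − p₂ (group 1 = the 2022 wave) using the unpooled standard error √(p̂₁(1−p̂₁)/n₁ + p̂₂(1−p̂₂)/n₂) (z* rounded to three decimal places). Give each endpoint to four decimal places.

p̂₁ = 141/551 = 0.25590, p̂₂ = 379/414 = 0.91546; p̂₁ − p̂₂ = -0.65956.
SE = √(0.000345580 + 0.000186942) = √0.000532522 = 0.023076.
The 80% critical value is z* = 1.282. Margin = 1.282·0.023076 = 0.02958.
So the interval runs from -0.6891 to -0.6300.

(-0.6891, -0.6300)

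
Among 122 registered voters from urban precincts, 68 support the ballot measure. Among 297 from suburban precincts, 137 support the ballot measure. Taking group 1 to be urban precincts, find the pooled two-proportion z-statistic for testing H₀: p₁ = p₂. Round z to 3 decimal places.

z = 1.788

Sample proportions: p̂₁ = 68/122 = 0.55738 and p̂₂ = 137/297 = 0.46128.
Pooled p̂ = (68+137)/(122+297) = 205/419 = 0.48926.
SE = √[p̂(1−p̂)(1/n₁+1/n₂)] = √[0.48926·0.51074·(1/122+1/297)] ≈ 0.053755.
z = 0.09610/0.053755 = 1.788.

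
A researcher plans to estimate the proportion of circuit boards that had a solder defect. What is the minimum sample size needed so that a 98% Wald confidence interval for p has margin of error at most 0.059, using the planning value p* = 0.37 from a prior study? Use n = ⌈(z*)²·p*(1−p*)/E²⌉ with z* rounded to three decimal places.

n = 363

The 98% critical value is z* = 2.326.
p*(1−p*) = 0.2331.
Required n before rounding: 5.410276 × 0.2331 / 0.059² = 362.291.
Rounding up, n = 363.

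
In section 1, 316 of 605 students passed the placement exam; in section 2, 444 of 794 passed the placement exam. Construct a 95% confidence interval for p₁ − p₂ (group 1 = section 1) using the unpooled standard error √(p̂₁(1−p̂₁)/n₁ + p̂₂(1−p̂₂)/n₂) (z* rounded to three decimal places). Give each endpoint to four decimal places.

(-0.0896, 0.0158)

p̂₁ = 316/605 = 0.52231, p̂₂ = 444/794 = 0.55919; p̂₁ − p̂₂ = -0.03688.
SE = √(0.000412400 + 0.000310448) = √0.000722848 = 0.026886.
z* = 1.960 at the 95% level. Margin = 1.960·0.026886 = 0.05270.
CI: -0.03688 ± 0.05270 = (-0.0896, 0.0158).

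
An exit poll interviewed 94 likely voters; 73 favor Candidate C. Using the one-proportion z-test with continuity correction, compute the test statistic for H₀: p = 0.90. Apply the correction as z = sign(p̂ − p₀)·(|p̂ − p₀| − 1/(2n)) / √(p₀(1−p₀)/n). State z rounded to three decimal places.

z = -3.816

p̂ = 73/94 = 0.77660. p̂ − p₀ = -0.123404.
Continuity correction 1/(2n) = 1/188 = 0.005319.
Corrected numerator: |-0.123404| − 0.005319 = 0.118085.
Under H₀, SE = √(p₀(1−p₀)/n) = √(0.90·0.10/94) = √0.000957447 = 0.030943.
z = −0.118085/0.030943 = -3.816.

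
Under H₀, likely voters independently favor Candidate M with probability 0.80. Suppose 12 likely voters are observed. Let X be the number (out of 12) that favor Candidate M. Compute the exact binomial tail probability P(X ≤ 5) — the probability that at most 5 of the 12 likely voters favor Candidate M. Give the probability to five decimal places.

P = 0.00390

X ~ Binomial(n=12, p=0.80).
P(X ≤ 5) = Σ_{j=0}^{5} C(12,j)·0.80^j·0.20^{12−j}.
= 0.000000 + 0.000000 + 0.000004 + 0.000058 + 0.000519 + 0.003322 = 0.00390.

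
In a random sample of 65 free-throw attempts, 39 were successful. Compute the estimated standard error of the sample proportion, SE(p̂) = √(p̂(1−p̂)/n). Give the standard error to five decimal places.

SE = 0.06076

With x = 39 successes in n = 65, p̂ = 0.60000.
p̂(1−p̂) = 0.240000.
SE = √(0.240000/65) = √0.003692308 = 0.06076.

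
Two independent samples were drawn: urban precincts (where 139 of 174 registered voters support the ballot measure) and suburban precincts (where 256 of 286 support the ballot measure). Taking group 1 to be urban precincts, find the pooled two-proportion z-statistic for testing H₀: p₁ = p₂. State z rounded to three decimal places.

z = -2.874

Sample proportions: p̂₁ = 139/174 = 0.79885 and p̂₂ = 256/286 = 0.89510.
Pooled p̂ = (139+256)/(174+286) = 395/460 = 0.85870.
Pooled SE = √[0.1213374·0.00924363] ≈ 0.033490.
z = (p̂₁ − p̂₂)/SE = (0.79885 − 0.89510)/0.033490 = -0.09625/0.033490 = -2.874.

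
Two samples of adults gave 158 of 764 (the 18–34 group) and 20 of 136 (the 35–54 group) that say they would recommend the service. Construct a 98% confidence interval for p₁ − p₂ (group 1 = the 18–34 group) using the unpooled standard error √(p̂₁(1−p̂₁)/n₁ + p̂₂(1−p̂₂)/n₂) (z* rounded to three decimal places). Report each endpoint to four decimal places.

p̂₁ = 0.20681, p̂₂ = 0.14706, so the observed difference is 0.05975.
SE = √(0.000214709 + 0.000922298) = √0.001137007 = 0.033720.
The 98% critical value is z* = 2.326. Margin of error = 0.07843.
CI: 0.05975 ± 0.07843 = (-0.0187, 0.1382).

(-0.0187, 0.1382)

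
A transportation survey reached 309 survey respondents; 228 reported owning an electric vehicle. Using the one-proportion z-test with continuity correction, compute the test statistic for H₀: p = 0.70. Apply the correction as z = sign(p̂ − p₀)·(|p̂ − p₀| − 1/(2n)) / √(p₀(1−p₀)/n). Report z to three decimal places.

With x = 228 successes in n = 309, p̂ = 0.73786. p̂ − p₀ = 0.037864.
Continuity correction 1/(2n) = 1/618 = 0.001618.
Corrected numerator: |0.037864| − 0.001618 = 0.036246.
Null standard error: √(0.70·0.30/309) = √0.000679612 = 0.026069.
z = +0.036246/0.026069 = 1.390.

z = 1.390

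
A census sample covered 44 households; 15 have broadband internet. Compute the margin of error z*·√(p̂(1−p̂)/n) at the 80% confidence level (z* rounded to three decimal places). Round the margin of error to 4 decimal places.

Sample proportion p̂ = 15/44 = 0.34091.
SE(p̂) = √(0.34091·0.65909/44) = 0.071460.
z* = 1.282 at the 80% level.
So ME = 0.0916.

ME = 0.0916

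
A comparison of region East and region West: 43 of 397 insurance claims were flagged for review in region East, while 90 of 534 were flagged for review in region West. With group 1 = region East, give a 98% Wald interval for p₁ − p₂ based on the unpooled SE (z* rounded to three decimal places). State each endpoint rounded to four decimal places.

p̂₁ = 0.10831, p̂₂ = 0.16854, so the observed difference is -0.06023.
Unpooled SE = √(p̂₁(1−p̂₁)/n₁ + p̂₂(1−p̂₂)/n₂) = √(0.000243277 + 0.000262423) = 0.022488.
z* = 2.326 at the 98% level. Margin of error = 0.05231.
Interval: -0.06023 ± 0.05231 → (-0.1125, -0.0079).

(-0.1125, -0.0079)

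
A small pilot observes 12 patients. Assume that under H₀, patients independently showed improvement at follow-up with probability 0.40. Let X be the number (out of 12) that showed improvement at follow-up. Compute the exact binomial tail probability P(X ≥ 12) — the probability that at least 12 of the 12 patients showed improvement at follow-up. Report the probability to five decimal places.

X ~ Binomial(n=12, p=0.40).
P(X ≥ 12) = C(12,12)·0.40^12·0.60^0.
= 0.000017 = 0.00002.

P = 0.00002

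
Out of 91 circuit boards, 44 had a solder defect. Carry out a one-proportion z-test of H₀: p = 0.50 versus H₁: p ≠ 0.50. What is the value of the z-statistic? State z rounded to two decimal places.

z = -0.31

With x = 44 successes in n = 91, p̂ = 0.48352.
Null standard error: √(0.50·0.50/91) = √0.002747253 = 0.052414.
z = (0.48352 − 0.50)/0.052414 = -0.01648/0.052414 = -0.31.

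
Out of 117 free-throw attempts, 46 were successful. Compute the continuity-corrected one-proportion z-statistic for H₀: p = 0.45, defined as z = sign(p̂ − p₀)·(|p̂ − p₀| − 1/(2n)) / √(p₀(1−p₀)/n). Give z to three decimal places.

The sample proportion is 46/117 = 0.39316. p̂ − p₀ = -0.056838.
Continuity correction 1/(2n) = 1/234 = 0.004274.
Corrected numerator: |-0.056838| − 0.004274 = 0.052564.
Null standard error: √(0.45·0.55/117) = √0.002115385 = 0.045993.
z = (−)0.052564/0.045993 = -1.143.

z = -1.143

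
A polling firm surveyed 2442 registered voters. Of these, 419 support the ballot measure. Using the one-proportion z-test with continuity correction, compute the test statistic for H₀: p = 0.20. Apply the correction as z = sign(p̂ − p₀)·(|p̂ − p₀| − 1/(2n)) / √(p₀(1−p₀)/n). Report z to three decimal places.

z = -3.486

p̂ = 419/2442 = 0.17158. p̂ − p₀ = -0.028419.
Continuity correction 1/(2n) = 1/4884 = 0.000205.
Corrected numerator: |-0.028419| − 0.000205 = 0.028214.
SE₀ = √(0.20·0.80/2442) = 0.008094.
z = −0.028214/0.008094 = -3.486.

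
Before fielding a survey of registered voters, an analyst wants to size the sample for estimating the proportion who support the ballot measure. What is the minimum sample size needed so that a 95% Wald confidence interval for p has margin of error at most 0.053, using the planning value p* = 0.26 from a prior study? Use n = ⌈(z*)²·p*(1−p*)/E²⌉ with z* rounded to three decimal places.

n = 264

z* = 1.960 at the 95% level.
p*(1−p*) = 0.26·0.74 = 0.1924.
Required n before rounding: 3.841600 × 0.1924 / 0.053² = 263.127.
Rounding up, n = 264.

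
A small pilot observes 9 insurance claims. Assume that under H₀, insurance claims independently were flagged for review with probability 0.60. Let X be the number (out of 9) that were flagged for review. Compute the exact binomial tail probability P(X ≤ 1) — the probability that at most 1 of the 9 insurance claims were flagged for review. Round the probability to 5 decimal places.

P = 0.00380

X is binomial with n = 9 and p = 0.60.
P(X ≤ 1) = C(9,0)·0.60^0·0.40^9 + C(9,1)·0.60^1·0.40^8.
= 0.000262 + 0.003539 = 0.00380.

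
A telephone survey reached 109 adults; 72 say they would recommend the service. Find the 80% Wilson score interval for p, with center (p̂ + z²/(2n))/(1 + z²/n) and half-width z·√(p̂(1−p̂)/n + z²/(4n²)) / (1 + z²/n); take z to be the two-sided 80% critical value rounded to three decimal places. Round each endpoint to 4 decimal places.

p̂ = 72/109 = 0.66055; z = 1.282, so z² = 1.643524.
Denominator 1 + z²/n = 1 + 1.643524/109 = 1.015078.
Adjusted center: (0.66055 + z²/(2n))/1.015078 = 0.65817.
Radicand: p̂(1−p̂)/n + z²/(4n²) = 0.002057097 + 0.000034583 = 0.002091680.
Half-width = 1.282·√0.002091680/1.015078 = 0.05776.
So the interval runs from 0.6004 to 0.7159.

(0.6004, 0.7159)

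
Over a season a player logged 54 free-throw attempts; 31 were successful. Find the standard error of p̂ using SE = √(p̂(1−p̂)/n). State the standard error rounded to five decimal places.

SE = 0.06729

p̂ = 31/54 = 0.57407.
p̂(1−p̂) = 0.244514.
SE = √(0.244514/54) = √0.004528037 = 0.06729.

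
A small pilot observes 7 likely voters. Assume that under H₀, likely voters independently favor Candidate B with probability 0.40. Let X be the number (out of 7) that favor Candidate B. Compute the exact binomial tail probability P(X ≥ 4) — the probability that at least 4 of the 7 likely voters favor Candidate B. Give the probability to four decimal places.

P = 0.2898

X ~ Binomial(n=7, p=0.40).
P(X ≥ 4) = C(7,4)·0.40^4·0.60^3 + C(7,5)·0.40^5·0.60^2 + C(7,6)·0.40^6·0.60^1 + C(7,7)·0.40^7·0.60^0.
= 0.193536 + 0.077414 + 0.017203 + 0.001638 = 0.2898.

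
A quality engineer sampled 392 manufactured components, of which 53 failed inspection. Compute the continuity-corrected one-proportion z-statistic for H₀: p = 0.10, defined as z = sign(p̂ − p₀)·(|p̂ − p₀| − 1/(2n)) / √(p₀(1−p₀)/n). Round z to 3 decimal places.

p̂ = 53/392 = 0.13520. p̂ − p₀ = 0.035204.
1/(2n) = 0.001276.
Corrected numerator: |0.035204| − 0.001276 = 0.033928.
Null standard error: √(0.10·0.90/392) = √0.000229592 = 0.015152.
z = +0.033928/0.015152 = 2.239.

z = 2.239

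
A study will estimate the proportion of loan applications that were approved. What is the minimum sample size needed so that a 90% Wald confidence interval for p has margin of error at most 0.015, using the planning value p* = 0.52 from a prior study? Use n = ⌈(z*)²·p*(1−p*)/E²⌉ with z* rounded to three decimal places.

For 90% confidence, z* = 1.645.
p*(1−p*) = 0.2496.
(z*)²·p*(1−p*)/E² = 2.706025·0.2496/0.000225 = 3001.884.
Rounding up, n = 3002.

n = 3002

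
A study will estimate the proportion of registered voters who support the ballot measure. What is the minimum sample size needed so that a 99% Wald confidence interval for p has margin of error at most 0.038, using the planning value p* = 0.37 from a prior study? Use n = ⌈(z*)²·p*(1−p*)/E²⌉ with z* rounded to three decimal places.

z* = 2.576 at the 99% level.
p*(1−p*) = 0.2331.
Required n before rounding: 6.635776 × 0.2331 / 0.038² = 1071.191.
Rounding up, n = 1072.

n = 1072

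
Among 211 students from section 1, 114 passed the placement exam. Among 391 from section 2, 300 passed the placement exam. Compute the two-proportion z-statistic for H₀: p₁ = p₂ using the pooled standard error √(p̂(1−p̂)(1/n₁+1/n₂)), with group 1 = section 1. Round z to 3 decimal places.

z = -5.734

Sample proportions: p̂₁ = 114/211 = 0.54028 and p̂₂ = 300/391 = 0.76726.
Pooling: p̂ = 414/602 = 0.68771.
SE = √[p̂(1−p̂)(1/n₁+1/n₂)] = √[0.68771·0.31229·(1/211+1/391)] ≈ 0.039587.
z = -0.22698/0.039587 = -5.734.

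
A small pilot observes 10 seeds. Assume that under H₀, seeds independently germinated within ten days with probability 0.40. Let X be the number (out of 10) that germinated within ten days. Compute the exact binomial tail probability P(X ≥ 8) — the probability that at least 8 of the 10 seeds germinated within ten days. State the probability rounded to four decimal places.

P = 0.0123

X ~ Binomial(n=10, p=0.40).
P(X ≥ 8) = C(10,8)·0.40^8·0.60^2 + C(10,9)·0.40^9·0.60^1 + C(10,10)·0.40^10·0.60^0.
= 0.010617 + 0.001573 + 0.000105 = 0.0123.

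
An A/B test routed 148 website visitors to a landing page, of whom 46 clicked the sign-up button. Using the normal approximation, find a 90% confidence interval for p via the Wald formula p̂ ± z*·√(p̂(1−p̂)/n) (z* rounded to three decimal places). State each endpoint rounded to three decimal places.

(0.248, 0.373)

With x = 46 successes in n = 148, p̂ = 0.31081.
SE(p̂) = √(0.31081·0.68919/148) = 0.038044.
The 90% critical value is z* = 1.645.
Margin = 1.645·0.038044 = 0.06258.
CI: 0.31081 ± 0.06258 = (0.248, 0.373).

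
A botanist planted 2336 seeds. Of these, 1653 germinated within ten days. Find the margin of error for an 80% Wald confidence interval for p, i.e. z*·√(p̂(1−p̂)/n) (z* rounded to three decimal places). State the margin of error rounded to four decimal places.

p̂ = 1653/2336 = 0.70762.
Standard error of p̂: √(0.206894/2336) = √0.000088568 = 0.009411.
The 80% critical value is z* = 1.282.
Margin of error = z*·SE = 1.282 × 0.009411 = 0.0121.

ME = 0.0121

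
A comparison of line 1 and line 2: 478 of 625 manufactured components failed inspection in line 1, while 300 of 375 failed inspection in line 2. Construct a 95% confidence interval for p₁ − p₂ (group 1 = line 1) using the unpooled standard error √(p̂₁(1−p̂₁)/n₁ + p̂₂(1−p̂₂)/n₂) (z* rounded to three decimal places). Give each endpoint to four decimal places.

(-0.0876, 0.0172)

p̂₁ = 0.76480, p̂₂ = 0.80000, so the observed difference is -0.03520.
SE = √(0.000287810 + 0.000426667) = √0.000714477 = 0.026730.
z* = 1.960 at the 95% level. Margin = 1.960·0.026730 = 0.05239.
So the interval runs from -0.0876 to 0.0172.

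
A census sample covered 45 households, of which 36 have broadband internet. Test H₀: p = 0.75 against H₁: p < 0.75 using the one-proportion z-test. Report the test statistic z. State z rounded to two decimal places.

z = 0.77

p̂ = 36/45 = 0.80000.
SE₀ = √(0.75·0.25/45) = 0.064550.
z = (p̂ − p₀)/SE = (0.80000 − 0.75)/0.064550 = 0.77.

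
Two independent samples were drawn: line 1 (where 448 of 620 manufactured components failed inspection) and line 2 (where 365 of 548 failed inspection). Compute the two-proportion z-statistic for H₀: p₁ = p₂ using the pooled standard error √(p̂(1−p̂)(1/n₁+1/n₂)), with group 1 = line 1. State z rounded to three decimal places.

z = 2.096

p̂₁ = 448/620 = 0.72258, p̂₂ = 365/548 = 0.66606.
Pooling: p̂ = 813/1168 = 0.69606.
SE = √[p̂(1−p̂)(1/n₁+1/n₂)] = √[0.69606·0.30394·(1/620+1/548)] ≈ 0.026968.
z = (p̂₁ − p̂₂)/SE = (0.72258 − 0.66606)/0.026968 = 0.05652/0.026968 = 2.096.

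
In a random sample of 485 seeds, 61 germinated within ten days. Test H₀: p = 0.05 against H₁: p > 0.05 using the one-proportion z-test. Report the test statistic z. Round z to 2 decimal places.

The sample proportion is 61/485 = 0.12577.
SE₀ = √(0.05·0.95/485) = 0.009896.
Test statistic: z = 0.07577/0.009896 = 7.66.

z = 7.66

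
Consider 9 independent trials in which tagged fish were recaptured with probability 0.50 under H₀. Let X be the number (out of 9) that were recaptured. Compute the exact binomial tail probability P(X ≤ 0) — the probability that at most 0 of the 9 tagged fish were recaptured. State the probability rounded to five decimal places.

P = 0.00195

X is binomial with n = 9 and p = 0.50.
P(X ≤ 0) = C(9,0)·0.50^0·0.50^9.
= 0.001953 = 0.00195.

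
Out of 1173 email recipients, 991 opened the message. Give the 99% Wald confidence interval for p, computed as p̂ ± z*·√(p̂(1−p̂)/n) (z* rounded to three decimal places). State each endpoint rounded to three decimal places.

(0.818, 0.872)

The sample proportion is 991/1173 = 0.84484.
SE = √(p̂(1−p̂)/n) = √(0.131084/1173) = 0.010571.
z* = 2.576 at the 99% level.
Margin = 2.576·0.010571 = 0.02723.
So the interval runs from 0.818 to 0.872.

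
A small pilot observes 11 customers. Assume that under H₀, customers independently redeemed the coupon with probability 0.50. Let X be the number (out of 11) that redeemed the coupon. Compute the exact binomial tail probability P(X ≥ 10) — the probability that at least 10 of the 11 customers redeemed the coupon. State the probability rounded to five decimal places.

P = 0.00586

X ~ Binomial(n=11, p=0.50).
P(X ≥ 10) = C(11,10)·0.50^10·0.50^1 + C(11,11)·0.50^11·0.50^0.
= 0.005371 + 0.000488 = 0.00586.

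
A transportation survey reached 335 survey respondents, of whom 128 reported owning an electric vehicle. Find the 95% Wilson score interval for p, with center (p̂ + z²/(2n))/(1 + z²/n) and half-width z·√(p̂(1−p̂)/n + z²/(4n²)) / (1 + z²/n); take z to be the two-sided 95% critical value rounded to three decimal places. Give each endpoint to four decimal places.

p̂ = 128/335 = 0.38209; z = 1.960, so z² = 3.841600.
1 + z²/n = 1.011467.
Adjusted center: (0.38209 + z²/(2n))/1.011467 = 0.38343.
Radicand: p̂(1−p̂)/n + z²/(4n²) = 0.000704768 + 0.000008558 = 0.000713326.
Half-width = 1.960·√0.000713326/1.011467 = 0.05175.
So the interval runs from 0.3317 to 0.4352.

(0.3317, 0.4352)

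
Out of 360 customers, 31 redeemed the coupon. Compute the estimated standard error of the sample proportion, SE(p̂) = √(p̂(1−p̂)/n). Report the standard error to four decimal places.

SE = 0.0148

p̂ = 31/360 = 0.08611.
p̂(1−p̂) = 0.078695.
SE = √(0.078695/360) = √0.000218597 = 0.0148.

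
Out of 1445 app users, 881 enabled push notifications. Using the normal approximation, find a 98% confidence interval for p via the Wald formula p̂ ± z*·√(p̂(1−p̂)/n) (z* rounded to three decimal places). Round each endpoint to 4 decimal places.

Sample proportion p̂ = 881/1445 = 0.60969.
Standard error of p̂: √(0.237968/1445) = √0.000164684 = 0.012833.
z* = 2.326 at the 98% level.
Margin = 2.326·0.012833 = 0.02985.
CI: 0.60969 ± 0.02985 = (0.5798, 0.6395).

(0.5798, 0.6395)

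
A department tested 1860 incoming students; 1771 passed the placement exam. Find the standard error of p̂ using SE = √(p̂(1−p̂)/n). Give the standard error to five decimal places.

The sample proportion is 1771/1860 = 0.95215.
p̂(1−p̂) = 0.95215·0.04785 = 0.045560.
SE = √(0.045560/1860) = √0.000024495 = 0.00495.

SE = 0.00495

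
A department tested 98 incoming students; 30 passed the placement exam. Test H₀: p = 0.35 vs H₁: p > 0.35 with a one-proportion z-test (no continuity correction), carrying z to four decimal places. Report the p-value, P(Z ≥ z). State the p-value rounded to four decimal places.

p̂ = 30/98 = 0.30612.
Under H₀, SE = √(p₀(1−p₀)/n) = √(0.35·0.65/98) = √0.002321429 = 0.048181.
Test statistic (full precision, shown to 4 dp): z = (30/98 − 0.35)/SE₀ ≈ -0.9107.
From the standard normal, P(Z ≥ z) = 0.8188.

p-value = 0.8188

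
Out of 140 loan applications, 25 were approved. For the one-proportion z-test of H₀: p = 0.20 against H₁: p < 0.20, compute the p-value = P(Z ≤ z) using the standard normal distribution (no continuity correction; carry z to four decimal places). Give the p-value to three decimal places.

With x = 25 successes in n = 140, p̂ = 0.17857.
Null standard error: √(0.20·0.80/140) = √0.001142857 = 0.033806.
z = (p̂ − p₀)/SE = (25/140 − 0.20)/0.033806 ≈ -0.6339.
From the standard normal, P(Z ≤ z) = 0.263.

p-value = 0.263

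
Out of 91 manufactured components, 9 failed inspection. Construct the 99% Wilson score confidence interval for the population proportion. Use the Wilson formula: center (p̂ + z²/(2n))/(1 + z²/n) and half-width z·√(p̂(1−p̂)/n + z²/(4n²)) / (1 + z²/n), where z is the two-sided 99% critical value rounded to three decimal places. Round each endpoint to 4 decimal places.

p̂ = 9/91 = 0.09890; z = 2.576, so z² = 6.635776.
1 + z²/n = 1.072921.
Center = (0.09890 + 0.036460)/1.072921 = 0.12616.
Radicand: p̂(1−p̂)/n + z²/(4n²) = 0.000979337 + 0.000200331 = 0.001179668.
Half-width = z·√(radicand)/denom = 2.576·0.034346/1.072921 = 0.08246.
Interval: 0.12616 ± 0.08246 → (0.0437, 0.2086).

(0.0437, 0.2086)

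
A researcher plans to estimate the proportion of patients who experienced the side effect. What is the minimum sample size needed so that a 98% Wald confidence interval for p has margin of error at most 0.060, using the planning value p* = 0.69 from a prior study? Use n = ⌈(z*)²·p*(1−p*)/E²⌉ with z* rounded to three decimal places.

n = 322

For 98% confidence, z* = 2.326.
p*(1−p*) = 0.2139.
(z*)²·p*(1−p*)/E² = 5.410276·0.2139/0.003600 = 321.461.
⌈321.461⌉ = 322.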